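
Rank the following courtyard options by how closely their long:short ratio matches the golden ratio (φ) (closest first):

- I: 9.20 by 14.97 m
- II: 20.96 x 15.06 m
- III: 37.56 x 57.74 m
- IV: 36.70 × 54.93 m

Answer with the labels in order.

I, III, IV, II

I: 14.97/9.20 ≈ 1.627 → |1.627 − 1.618| = 0.009
II: 20.96/15.06 ≈ 1.392 → |1.392 − 1.618| = 0.226
III: 57.74/37.56 ≈ 1.537 → |1.537 − 1.618| = 0.081
IV: 54.93/36.70 ≈ 1.497 → |1.497 − 1.618| = 0.121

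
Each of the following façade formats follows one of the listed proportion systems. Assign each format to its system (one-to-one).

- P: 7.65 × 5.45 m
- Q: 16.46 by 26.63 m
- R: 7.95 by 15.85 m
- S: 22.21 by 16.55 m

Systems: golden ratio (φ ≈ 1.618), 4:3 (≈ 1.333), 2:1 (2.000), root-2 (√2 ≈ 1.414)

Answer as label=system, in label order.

P=root-2, Q=golden ratio, R=2:1, S=4:3

P = 7.65/5.45 ≈ 1.404 → root-2 (1.414)
Q = 26.63/16.46 ≈ 1.618 → golden ratio (1.618)
R = 15.85/7.95 ≈ 1.994 → 2:1 (2.000)
S = 22.21/16.55 ≈ 1.342 → 4:3 (1.333)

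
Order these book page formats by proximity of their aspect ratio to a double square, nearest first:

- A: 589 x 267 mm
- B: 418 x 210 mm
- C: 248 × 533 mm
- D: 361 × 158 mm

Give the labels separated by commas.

B, C, A, D

A: 589/267 ≈ 2.206 → |2.206 − 2.000| = 0.206
B: 418/210 ≈ 1.990 → |1.990 − 2.000| = 0.010
C: 533/248 ≈ 2.149 → |2.149 − 2.000| = 0.149
D: 361/158 ≈ 2.285 → |2.285 − 2.000| = 0.285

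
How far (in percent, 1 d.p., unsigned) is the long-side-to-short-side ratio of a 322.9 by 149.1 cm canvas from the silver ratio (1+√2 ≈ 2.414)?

10.3%

Ratio = 322.9 / 149.1 ≈ 2.1657.
Ideal silver ratio ≈ 2.4142. |2.1657 − 2.4142| / 2.4142 ≈ 10.29% → 10.3%.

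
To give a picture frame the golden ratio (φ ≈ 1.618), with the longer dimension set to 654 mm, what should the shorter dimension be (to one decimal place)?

golden ratio ≈ 1.61803.
Shorter side = 654 ÷ 1.61803 ≈ 404.195 → 404.2 mm.

404.2 mm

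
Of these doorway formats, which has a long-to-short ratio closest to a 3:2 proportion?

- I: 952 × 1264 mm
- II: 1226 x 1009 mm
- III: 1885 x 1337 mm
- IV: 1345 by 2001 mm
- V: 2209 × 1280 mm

IV

Ratios (long/short): I ≈ 1.328; II ≈ 1.215; III ≈ 1.410; IV ≈ 1.488; V ≈ 1.726.
3:2 ≈ 1.500; option IV is nearest (Δ 0.012).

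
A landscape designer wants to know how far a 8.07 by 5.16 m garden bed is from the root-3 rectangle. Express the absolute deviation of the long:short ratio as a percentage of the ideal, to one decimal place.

Ratio = 8.07 / 5.16 ≈ 1.5640.
Ideal root-3 ≈ 1.7321. |1.5640 − 1.7321| / 1.7321 ≈ 9.70% → 9.7%.

9.7%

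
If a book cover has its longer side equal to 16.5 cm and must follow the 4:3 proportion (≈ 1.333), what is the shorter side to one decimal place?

4:3 ≈ 1.33333.
Shorter side = 16.5 ÷ 1.33333 ≈ 12.375 → 12.4 cm.

12.4 cm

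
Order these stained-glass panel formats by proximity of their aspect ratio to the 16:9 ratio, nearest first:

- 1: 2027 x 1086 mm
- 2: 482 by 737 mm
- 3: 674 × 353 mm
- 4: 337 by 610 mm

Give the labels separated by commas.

1: 2027/1086 ≈ 1.866 → |1.866 − 1.778| = 0.088
2: 737/482 ≈ 1.529 → |1.529 − 1.778| = 0.249
3: 674/353 ≈ 1.909 → |1.909 − 1.778| = 0.131
4: 610/337 ≈ 1.810 → |1.810 − 1.778| = 0.032

4, 1, 3, 2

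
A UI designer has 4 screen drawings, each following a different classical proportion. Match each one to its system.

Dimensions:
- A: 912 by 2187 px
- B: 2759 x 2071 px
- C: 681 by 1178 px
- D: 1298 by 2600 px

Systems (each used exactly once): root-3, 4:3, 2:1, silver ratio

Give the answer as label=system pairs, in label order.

A = 2187/912 ≈ 2.398 → silver ratio (2.414)
B = 2759/2071 ≈ 1.332 → 4:3 (1.333)
C = 1178/681 ≈ 1.730 → root-3 (1.732)
D = 2600/1298 ≈ 2.003 → 2:1 (2.000)

A=silver ratio, B=4:3, C=root-3, D=2:1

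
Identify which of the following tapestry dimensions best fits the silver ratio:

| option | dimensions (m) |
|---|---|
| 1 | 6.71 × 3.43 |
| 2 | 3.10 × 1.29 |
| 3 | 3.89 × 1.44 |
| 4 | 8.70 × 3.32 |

2

Ratios (long/short): 1 ≈ 1.956; 2 ≈ 2.403; 3 ≈ 2.701; 4 ≈ 2.620.
silver ratio ≈ 2.414; option 2 is nearest (Δ 0.011).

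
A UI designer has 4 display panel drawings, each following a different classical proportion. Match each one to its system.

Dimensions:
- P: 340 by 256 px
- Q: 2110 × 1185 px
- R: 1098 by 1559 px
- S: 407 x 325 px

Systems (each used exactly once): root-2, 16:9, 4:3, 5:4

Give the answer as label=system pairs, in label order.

P=4:3, Q=16:9, R=root-2, S=5:4

P = 340/256 ≈ 1.328 → 4:3 (1.333)
Q = 2110/1185 ≈ 1.781 → 16:9 (1.778)
R = 1559/1098 ≈ 1.420 → root-2 (1.414)
S = 407/325 ≈ 1.252 → 5:4 (1.250)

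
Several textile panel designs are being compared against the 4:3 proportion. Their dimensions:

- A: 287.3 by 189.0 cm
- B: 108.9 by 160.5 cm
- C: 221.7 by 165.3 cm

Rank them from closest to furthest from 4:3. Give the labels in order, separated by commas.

A: 287.3/189.0 ≈ 1.520 → |1.520 − 1.333| = 0.187
B: 160.5/108.9 ≈ 1.474 → |1.474 − 1.333| = 0.141
C: 221.7/165.3 ≈ 1.341 → |1.341 − 1.333| = 0.008

C, B, A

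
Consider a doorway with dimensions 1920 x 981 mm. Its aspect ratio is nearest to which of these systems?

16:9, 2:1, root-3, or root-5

Ratio = 1920 / 981 ≈ 1.957.
Distances: 16:9 1.778 (Δ 0.179); 2:1 2.000 (Δ 0.043); root-3 1.732 (Δ 0.225); root-5 2.236 (Δ 0.279).

2:1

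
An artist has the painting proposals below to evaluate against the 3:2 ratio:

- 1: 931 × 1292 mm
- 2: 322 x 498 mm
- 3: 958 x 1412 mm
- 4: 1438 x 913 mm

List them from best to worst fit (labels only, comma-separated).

3, 2, 4, 1

Ratios: 1 = 1292 / 931 ≈ 1.388; 2 = 498 / 322 ≈ 1.547; 3 = 1412 / 958 ≈ 1.474; 4 = 1438 / 913 ≈ 1.575.
|Δ from 1.500|: 1 0.112; 2 0.047; 3 0.026; 4 0.075.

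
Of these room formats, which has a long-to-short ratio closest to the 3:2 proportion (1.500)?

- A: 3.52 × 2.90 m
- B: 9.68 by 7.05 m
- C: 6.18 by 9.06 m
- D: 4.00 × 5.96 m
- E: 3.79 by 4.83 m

Target 3:2 ≈ 1.500.
A: 1.214 (Δ0.286)  B: 1.373 (Δ0.127)  C: 1.466 (Δ0.034)  D: 1.490 (Δ0.010)  E: 1.274 (Δ0.226)

D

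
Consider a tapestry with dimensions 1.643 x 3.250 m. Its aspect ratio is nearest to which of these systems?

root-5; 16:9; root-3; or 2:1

2:1

Ratio = 3.250 / 1.643 ≈ 1.978.
Distances: root-5 2.236 (Δ 0.258); 16:9 1.778 (Δ 0.200); root-3 1.732 (Δ 0.246); 2:1 2.000 (Δ 0.022).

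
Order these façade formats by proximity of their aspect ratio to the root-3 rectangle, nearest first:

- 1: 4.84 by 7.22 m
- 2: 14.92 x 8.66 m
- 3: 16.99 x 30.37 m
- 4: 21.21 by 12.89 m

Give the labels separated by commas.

1: 7.22/4.84 ≈ 1.492 → |1.492 − 1.732| = 0.240
2: 14.92/8.66 ≈ 1.723 → |1.723 − 1.732| = 0.009
3: 30.37/16.99 ≈ 1.788 → |1.788 − 1.732| = 0.056
4: 21.21/12.89 ≈ 1.645 → |1.645 − 1.732| = 0.087

2, 3, 4, 1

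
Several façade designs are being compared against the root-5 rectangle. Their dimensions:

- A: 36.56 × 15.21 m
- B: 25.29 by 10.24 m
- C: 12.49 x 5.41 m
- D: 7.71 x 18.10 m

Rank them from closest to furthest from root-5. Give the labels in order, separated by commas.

C, D, A, B

Ratios: A = 36.56 / 15.21 ≈ 2.404; B = 25.29 / 10.24 ≈ 2.470; C = 12.49 / 5.41 ≈ 2.309; D = 18.10 / 7.71 ≈ 2.348.
|Δ from 2.236|: A 0.168; B 0.234; C 0.073; D 0.112.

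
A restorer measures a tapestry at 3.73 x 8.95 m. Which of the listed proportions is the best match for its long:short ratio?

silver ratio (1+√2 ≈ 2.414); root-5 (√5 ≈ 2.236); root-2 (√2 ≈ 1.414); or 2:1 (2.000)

silver ratio

8.95/3.73 ≈ 2.399. Nearest candidates are silver ratio (2.414, off by 0.015) and root-5 (2.236, off by 0.163).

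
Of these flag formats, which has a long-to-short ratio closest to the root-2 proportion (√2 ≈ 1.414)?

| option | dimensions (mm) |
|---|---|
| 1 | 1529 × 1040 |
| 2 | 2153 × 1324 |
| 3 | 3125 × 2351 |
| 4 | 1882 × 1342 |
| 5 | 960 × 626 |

4

Ratios (long/short): 1 ≈ 1.470; 2 ≈ 1.626; 3 ≈ 1.329; 4 ≈ 1.402; 5 ≈ 1.534.
root-2 ≈ 1.414; option 4 is nearest (Δ 0.012).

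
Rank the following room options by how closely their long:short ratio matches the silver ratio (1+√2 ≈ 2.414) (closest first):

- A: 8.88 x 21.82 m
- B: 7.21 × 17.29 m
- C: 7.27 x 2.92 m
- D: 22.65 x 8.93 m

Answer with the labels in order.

B, A, C, D

Ratios: A = 21.82 / 8.88 ≈ 2.457; B = 17.29 / 7.21 ≈ 2.398; C = 7.27 / 2.92 ≈ 2.490; D = 22.65 / 8.93 ≈ 2.536.
|Δ from 2.414|: A 0.043; B 0.016; C 0.076; D 0.122.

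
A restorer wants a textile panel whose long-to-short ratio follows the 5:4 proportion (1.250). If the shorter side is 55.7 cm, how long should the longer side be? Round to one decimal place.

5:4 = 1.25000.
Longer side = 55.7 × 1.25000 ≈ 69.625 → 69.6 cm.

69.6 cm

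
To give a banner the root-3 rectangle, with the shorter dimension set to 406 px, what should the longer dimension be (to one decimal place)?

root-3 ≈ 1.73205.
Longer side = 406 × 1.73205 ≈ 703.212 → 703.2 px.

703.2 px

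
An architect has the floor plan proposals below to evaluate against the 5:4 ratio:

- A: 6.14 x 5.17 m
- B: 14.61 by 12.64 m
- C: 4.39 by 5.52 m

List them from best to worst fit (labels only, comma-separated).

C, A, B

Ratios: A = 6.14 / 5.17 ≈ 1.188; B = 14.61 / 12.64 ≈ 1.156; C = 5.52 / 4.39 ≈ 1.257.
|Δ from 1.250|: A 0.062; B 0.094; C 0.007.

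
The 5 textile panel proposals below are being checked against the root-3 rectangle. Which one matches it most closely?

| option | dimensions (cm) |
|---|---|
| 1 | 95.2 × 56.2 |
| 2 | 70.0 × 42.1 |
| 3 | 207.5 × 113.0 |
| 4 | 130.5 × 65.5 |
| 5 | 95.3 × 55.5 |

Target root-3 ≈ 1.732.
1: 1.694 (Δ0.038)  2: 1.663 (Δ0.069)  3: 1.836 (Δ0.104)  4: 1.992 (Δ0.260)  5: 1.717 (Δ0.015)

5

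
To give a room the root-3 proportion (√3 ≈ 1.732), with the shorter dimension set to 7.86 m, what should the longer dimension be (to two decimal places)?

13.61 m

root-3 ≈ 1.73205.
Longer side = 7.86 × 1.73205 ≈ 13.6139 → 13.61 m.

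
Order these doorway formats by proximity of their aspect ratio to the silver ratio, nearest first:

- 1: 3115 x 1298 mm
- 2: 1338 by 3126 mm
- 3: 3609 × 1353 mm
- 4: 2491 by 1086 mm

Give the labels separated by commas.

1, 2, 4, 3

1: 3115/1298 ≈ 2.400 → |2.400 − 2.414| = 0.014
2: 3126/1338 ≈ 2.336 → |2.336 − 2.414| = 0.078
3: 3609/1353 ≈ 2.667 → |2.667 − 2.414| = 0.253
4: 2491/1086 ≈ 2.294 → |2.294 − 2.414| = 0.120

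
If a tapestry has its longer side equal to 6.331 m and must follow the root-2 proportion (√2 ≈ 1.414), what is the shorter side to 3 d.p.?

4.477 m

root-2 ≈ 1.41421.
Shorter side = 6.331 ÷ 1.41421 ≈ 4.47670 → 4.477 m.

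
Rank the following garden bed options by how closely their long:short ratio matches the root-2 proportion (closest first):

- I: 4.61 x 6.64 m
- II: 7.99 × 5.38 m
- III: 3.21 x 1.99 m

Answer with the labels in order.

I, II, III

Ratios: I = 6.64 / 4.61 ≈ 1.440; II = 7.99 / 5.38 ≈ 1.485; III = 3.21 / 1.99 ≈ 1.613.
|Δ from 1.414|: I 0.026; II 0.071; III 0.199.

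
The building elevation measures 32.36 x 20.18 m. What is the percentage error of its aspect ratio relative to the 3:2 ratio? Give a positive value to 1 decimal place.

Ratio = 32.36 / 20.18 ≈ 1.6036.
Ideal 3:2 = 1.5000. |1.6036 − 1.5000| / 1.5000 ≈ 6.91% → 6.9%.

6.9%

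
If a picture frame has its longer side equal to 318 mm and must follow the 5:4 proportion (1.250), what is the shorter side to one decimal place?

254.4 mm

5:4 = 1.25000.
Shorter side = 318 ÷ 1.25000 ≈ 254.400 → 254.4 mm.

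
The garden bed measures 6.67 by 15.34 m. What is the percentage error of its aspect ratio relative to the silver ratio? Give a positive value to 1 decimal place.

Ratio = 15.34 / 6.67 ≈ 2.2999.
Ideal silver ratio ≈ 2.4142. |2.2999 − 2.4142| / 2.4142 ≈ 4.73% → 4.7%.

4.7%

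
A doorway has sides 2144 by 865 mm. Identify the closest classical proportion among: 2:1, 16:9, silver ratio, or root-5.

silver ratio

Ratio = 2144 / 865 ≈ 2.479.
Distances: 2:1 2.000 (Δ 0.479); 16:9 1.778 (Δ 0.701); silver ratio 2.414 (Δ 0.065); root-5 2.236 (Δ 0.243).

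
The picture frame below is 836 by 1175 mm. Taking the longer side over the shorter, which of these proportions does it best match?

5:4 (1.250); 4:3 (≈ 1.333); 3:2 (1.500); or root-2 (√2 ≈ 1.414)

root-2

Ratio = 1175 / 836 ≈ 1.406.
Distances: 5:4 1.250 (Δ 0.156); 4:3 1.333 (Δ 0.073); 3:2 1.500 (Δ 0.094); root-2 1.414 (Δ 0.008).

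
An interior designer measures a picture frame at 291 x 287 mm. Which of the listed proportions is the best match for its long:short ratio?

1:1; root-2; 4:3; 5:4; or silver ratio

1:1

Ratio = 291 / 287 ≈ 1.014.
Distances: 1:1 1.000 (Δ 0.014); root-2 1.414 (Δ 0.400); 4:3 1.333 (Δ 0.319); 5:4 1.250 (Δ 0.236); silver ratio 2.414 (Δ 1.400).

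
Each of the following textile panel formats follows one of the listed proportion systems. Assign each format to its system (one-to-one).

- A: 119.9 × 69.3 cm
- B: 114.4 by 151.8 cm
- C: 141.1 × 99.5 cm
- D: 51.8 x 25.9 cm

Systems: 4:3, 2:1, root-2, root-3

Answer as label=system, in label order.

Ratios: A ≈ 1.730; B ≈ 1.327; C ≈ 1.418; D ≈ 2.000.
Targets: 4:3 ≈ 1.333; 2:1 ≈ 2.000; root-2 ≈ 1.414; root-3 ≈ 1.732.

A=root-3, B=4:3, C=root-2, D=2:1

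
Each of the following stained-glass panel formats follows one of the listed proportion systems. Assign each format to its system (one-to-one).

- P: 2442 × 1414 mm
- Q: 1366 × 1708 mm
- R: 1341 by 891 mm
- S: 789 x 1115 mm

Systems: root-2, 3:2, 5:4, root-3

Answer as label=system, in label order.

P=root-3, Q=5:4, R=3:2, S=root-2

P = 2442/1414 ≈ 1.727 → root-3 (1.732)
Q = 1708/1366 ≈ 1.250 → 5:4 (1.250)
R = 1341/891 ≈ 1.505 → 3:2 (1.500)
S = 1115/789 ≈ 1.413 → root-2 (1.414)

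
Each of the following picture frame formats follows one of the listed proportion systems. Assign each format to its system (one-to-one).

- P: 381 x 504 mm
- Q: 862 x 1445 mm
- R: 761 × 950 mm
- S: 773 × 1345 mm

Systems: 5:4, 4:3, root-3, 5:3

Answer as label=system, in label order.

Ratios: P ≈ 1.323; Q ≈ 1.676; R ≈ 1.248; S ≈ 1.740.
Targets: 5:4 ≈ 1.250; 4:3 ≈ 1.333; root-3 ≈ 1.732; 5:3 ≈ 1.667.

P=4:3, Q=5:3, R=5:4, S=root-3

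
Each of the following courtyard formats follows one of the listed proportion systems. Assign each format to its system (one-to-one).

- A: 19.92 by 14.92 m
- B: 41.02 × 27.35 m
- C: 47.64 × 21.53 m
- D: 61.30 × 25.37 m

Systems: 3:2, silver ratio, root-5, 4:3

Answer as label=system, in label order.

A=4:3, B=3:2, C=root-5, D=silver ratio

A = 19.92/14.92 ≈ 1.335 → 4:3 (1.333)
B = 41.02/27.35 ≈ 1.500 → 3:2 (1.500)
C = 47.64/21.53 ≈ 2.213 → root-5 (2.236)
D = 61.30/25.37 ≈ 2.416 → silver ratio (2.414)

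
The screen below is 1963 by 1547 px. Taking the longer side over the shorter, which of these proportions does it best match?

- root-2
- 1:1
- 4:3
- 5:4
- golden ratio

Ratio = 1963 / 1547 ≈ 1.269.
Distances: root-2 1.414 (Δ 0.145); 1:1 1.000 (Δ 0.269); 4:3 1.333 (Δ 0.064); 5:4 1.250 (Δ 0.019); golden ratio 1.618 (Δ 0.349).

5:4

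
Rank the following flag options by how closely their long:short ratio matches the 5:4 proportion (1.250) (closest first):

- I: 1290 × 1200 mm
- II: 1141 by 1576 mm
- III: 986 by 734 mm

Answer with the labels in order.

III, II, I

Ratios: I = 1290 / 1200 ≈ 1.075; II = 1576 / 1141 ≈ 1.381; III = 986 / 734 ≈ 1.343.
|Δ from 1.250|: I 0.175; II 0.131; III 0.093.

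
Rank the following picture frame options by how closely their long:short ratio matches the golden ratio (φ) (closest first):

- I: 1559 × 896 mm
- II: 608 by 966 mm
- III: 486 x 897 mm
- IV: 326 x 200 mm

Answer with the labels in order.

IV, II, I, III

I: 1559/896 ≈ 1.740 → |1.740 − 1.618| = 0.122
II: 966/608 ≈ 1.589 → |1.589 − 1.618| = 0.029
III: 897/486 ≈ 1.846 → |1.846 − 1.618| = 0.228
IV: 326/200 ≈ 1.630 → |1.630 − 1.618| = 0.012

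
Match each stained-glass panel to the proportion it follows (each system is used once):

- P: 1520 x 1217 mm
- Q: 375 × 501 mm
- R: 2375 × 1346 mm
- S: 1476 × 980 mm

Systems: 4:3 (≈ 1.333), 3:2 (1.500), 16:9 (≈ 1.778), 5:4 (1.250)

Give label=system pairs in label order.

P=5:4, Q=4:3, R=16:9, S=3:2

Ratios: P ≈ 1.249; Q ≈ 1.336; R ≈ 1.764; S ≈ 1.506.
Targets: 4:3 ≈ 1.333; 3:2 ≈ 1.500; 16:9 ≈ 1.778; 5:4 ≈ 1.250.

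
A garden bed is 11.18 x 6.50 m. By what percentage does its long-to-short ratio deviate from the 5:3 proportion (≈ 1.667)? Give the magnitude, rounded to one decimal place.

Ratio = 11.18 / 6.50 ≈ 1.7200.
Ideal 5:3 ≈ 1.6667. |1.7200 − 1.6667| / 1.6667 ≈ 3.20% → 3.2%.

3.2%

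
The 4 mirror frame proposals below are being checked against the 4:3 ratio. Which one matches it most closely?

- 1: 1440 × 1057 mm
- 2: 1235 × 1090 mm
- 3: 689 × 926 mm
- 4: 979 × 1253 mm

3

Ratios (long/short): 1 ≈ 1.362; 2 ≈ 1.133; 3 ≈ 1.344; 4 ≈ 1.280.
4:3 ≈ 1.333; option 3 is nearest (Δ 0.011).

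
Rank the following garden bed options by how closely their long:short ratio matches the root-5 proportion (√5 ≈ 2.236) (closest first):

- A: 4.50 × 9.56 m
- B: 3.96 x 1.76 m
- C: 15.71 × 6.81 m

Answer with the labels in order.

B, C, A

A: 9.56/4.50 ≈ 2.124 → |2.124 − 2.236| = 0.112
B: 3.96/1.76 ≈ 2.250 → |2.250 − 2.236| = 0.014
C: 15.71/6.81 ≈ 2.307 → |2.307 − 2.236| = 0.071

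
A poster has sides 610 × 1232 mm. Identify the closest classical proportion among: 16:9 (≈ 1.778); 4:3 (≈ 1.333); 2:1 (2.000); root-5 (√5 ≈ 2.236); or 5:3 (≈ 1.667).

1232/610 ≈ 2.020. Nearest candidates are 2:1 (2.000, off by 0.020) and root-5 (2.236, off by 0.216).

2:1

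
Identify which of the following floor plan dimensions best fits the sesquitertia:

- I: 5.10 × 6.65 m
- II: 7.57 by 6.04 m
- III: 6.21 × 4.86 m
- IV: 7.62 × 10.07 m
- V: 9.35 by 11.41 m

IV

Target 4:3 ≈ 1.333.
I: 1.304 (Δ0.029)  II: 1.253 (Δ0.080)  III: 1.278 (Δ0.055)  IV: 1.322 (Δ0.011)  V: 1.220 (Δ0.113)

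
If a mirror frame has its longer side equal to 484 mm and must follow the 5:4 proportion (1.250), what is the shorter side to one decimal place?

387.2 mm

5:4 = 1.25000.
Shorter side = 484 ÷ 1.25000 ≈ 387.200 → 387.2 mm.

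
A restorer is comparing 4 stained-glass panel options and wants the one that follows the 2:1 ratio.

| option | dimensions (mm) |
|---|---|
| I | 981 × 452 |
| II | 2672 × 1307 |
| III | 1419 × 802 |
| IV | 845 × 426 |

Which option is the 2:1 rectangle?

Ratios (long/short): I ≈ 2.170; II ≈ 2.044; III ≈ 1.769; IV ≈ 1.984.
2:1 ≈ 2.000; option IV is nearest (Δ 0.016).

IV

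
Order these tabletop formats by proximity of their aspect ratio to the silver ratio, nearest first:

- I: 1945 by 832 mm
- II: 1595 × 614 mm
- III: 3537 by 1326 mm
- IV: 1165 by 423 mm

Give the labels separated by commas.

I: 1945/832 ≈ 2.338 → |2.338 − 2.414| = 0.076
II: 1595/614 ≈ 2.598 → |2.598 − 2.414| = 0.184
III: 3537/1326 ≈ 2.667 → |2.667 − 2.414| = 0.253
IV: 1165/423 ≈ 2.754 → |2.754 − 2.414| = 0.340

I, II, III, IV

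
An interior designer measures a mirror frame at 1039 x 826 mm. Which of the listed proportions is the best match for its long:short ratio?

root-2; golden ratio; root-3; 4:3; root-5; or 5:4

1039/826 ≈ 1.258. Nearest candidates are 5:4 (1.250, off by 0.008) and 4:3 (1.333, off by 0.075).

5:4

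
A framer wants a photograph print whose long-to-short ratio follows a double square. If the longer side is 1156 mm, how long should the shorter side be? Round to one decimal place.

578.0 mm

2:1 = 2.00000.
Shorter side = 1156 ÷ 2.00000 ≈ 578.000 → 578.0 mm.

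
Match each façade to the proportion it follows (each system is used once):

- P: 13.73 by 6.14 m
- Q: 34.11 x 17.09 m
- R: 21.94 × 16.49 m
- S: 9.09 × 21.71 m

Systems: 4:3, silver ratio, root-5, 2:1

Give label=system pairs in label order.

P=root-5, Q=2:1, R=4:3, S=silver ratio

Ratios: P ≈ 2.236; Q ≈ 1.996; R ≈ 1.331; S ≈ 2.388.
Targets: 4:3 ≈ 1.333; silver ratio ≈ 2.414; root-5 ≈ 2.236; 2:1 ≈ 2.000.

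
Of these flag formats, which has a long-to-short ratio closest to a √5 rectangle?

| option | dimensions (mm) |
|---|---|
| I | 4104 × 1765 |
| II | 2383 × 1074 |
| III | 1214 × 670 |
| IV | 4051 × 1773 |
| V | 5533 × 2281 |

Target root-5 ≈ 2.236.
I: 2.325 (Δ0.089)  II: 2.219 (Δ0.017)  III: 1.812 (Δ0.424)  IV: 2.285 (Δ0.049)  V: 2.426 (Δ0.190)

II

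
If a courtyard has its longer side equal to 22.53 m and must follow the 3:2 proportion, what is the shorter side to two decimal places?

3:2 = 1.50000.
Shorter side = 22.53 ÷ 1.50000 ≈ 15.0200 → 15.02 m.

15.02 m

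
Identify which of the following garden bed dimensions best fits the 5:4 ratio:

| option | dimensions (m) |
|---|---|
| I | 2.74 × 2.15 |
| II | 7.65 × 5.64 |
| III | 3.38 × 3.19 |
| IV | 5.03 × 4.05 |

IV

Ratios (long/short): I ≈ 1.274; II ≈ 1.356; III ≈ 1.060; IV ≈ 1.242.
5:4 ≈ 1.250; option IV is nearest (Δ 0.008).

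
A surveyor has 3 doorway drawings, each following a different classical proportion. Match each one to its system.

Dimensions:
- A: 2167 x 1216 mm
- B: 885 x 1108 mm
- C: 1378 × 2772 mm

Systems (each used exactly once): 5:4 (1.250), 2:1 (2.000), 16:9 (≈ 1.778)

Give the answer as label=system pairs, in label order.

Ratios: A ≈ 1.782; B ≈ 1.252; C ≈ 2.012.
Targets: 5:4 ≈ 1.250; 2:1 ≈ 2.000; 16:9 ≈ 1.778.

A=16:9, B=5:4, C=2:1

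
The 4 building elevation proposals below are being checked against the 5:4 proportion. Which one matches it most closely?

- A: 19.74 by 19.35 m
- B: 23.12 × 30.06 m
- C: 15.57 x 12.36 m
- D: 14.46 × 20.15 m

Ratios (long/short): A ≈ 1.020; B ≈ 1.300; C ≈ 1.260; D ≈ 1.393.
5:4 ≈ 1.250; option C is nearest (Δ 0.010).

C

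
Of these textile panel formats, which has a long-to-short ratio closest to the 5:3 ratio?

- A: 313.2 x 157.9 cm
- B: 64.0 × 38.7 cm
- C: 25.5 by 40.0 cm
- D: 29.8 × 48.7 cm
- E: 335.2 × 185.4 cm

Ratios (long/short): A ≈ 1.984; B ≈ 1.654; C ≈ 1.569; D ≈ 1.634; E ≈ 1.808.
5:3 ≈ 1.667; option B is nearest (Δ 0.013).

B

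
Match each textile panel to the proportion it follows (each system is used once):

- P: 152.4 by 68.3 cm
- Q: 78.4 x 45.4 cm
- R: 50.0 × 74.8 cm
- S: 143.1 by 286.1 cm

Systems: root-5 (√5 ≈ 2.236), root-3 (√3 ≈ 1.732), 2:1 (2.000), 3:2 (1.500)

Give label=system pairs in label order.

P = 152.4/68.3 ≈ 2.231 → root-5 (2.236)
Q = 78.4/45.4 ≈ 1.727 → root-3 (1.732)
R = 74.8/50.0 ≈ 1.496 → 3:2 (1.500)
S = 286.1/143.1 ≈ 1.999 → 2:1 (2.000)

P=root-5, Q=root-3, R=3:2, S=2:1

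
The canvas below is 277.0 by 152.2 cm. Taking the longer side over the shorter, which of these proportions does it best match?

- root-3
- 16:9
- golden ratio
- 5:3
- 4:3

277.0/152.2 ≈ 1.820. Nearest candidates are 16:9 (1.778, off by 0.042) and root-3 (1.732, off by 0.088).

16:9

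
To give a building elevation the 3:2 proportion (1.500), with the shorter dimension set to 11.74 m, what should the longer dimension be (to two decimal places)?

17.61 m

3:2 = 1.50000.
Longer side = 11.74 × 1.50000 ≈ 17.6100 → 17.61 m.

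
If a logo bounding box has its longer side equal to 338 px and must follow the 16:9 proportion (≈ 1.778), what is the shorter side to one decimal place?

190.1 px

16:9 ≈ 1.77778.
Shorter side = 338 ÷ 1.77778 ≈ 190.125 → 190.1 px.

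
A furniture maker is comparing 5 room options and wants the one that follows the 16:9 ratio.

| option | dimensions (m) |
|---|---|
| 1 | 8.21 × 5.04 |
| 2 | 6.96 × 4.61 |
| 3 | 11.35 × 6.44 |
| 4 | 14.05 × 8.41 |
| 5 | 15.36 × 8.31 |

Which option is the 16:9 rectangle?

Ratios (long/short): 1 ≈ 1.629; 2 ≈ 1.510; 3 ≈ 1.762; 4 ≈ 1.671; 5 ≈ 1.848.
16:9 ≈ 1.778; option 3 is nearest (Δ 0.016).

3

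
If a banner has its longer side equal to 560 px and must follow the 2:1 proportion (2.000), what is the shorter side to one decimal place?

280.0 px

2:1 = 2.00000.
Shorter side = 560 ÷ 2.00000 ≈ 280.000 → 280.0 px.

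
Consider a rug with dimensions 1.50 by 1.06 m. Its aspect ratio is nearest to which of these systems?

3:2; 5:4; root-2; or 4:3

1.50/1.06 ≈ 1.415. Nearest candidates are root-2 (1.414, off by 0.001) and 4:3 (1.333, off by 0.082).

root-2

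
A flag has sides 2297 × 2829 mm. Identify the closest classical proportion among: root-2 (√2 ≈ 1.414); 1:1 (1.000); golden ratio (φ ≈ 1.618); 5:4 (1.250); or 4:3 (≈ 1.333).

2829/2297 ≈ 1.232. Nearest candidates are 5:4 (1.250, off by 0.018) and 4:3 (1.333, off by 0.101).

5:4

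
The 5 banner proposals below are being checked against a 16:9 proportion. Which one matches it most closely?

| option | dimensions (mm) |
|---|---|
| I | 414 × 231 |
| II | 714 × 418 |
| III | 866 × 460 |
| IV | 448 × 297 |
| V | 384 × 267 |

Target 16:9 ≈ 1.778.
I: 1.792 (Δ0.014)  II: 1.708 (Δ0.070)  III: 1.883 (Δ0.105)  IV: 1.508 (Δ0.270)  V: 1.438 (Δ0.340)

I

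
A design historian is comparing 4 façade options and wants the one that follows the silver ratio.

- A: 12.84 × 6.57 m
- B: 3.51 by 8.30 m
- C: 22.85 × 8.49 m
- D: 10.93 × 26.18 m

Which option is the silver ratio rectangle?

Target silver ratio ≈ 2.414.
A: 1.954 (Δ0.460)  B: 2.365 (Δ0.049)  C: 2.691 (Δ0.277)  D: 2.395 (Δ0.019)

D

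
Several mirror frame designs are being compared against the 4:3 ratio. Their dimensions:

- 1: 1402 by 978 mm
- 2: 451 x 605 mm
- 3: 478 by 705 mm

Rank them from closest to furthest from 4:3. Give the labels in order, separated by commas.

2, 1, 3

Ratios: 1 = 1402 / 978 ≈ 1.434; 2 = 605 / 451 ≈ 1.341; 3 = 705 / 478 ≈ 1.475.
|Δ from 1.333|: 1 0.101; 2 0.008; 3 0.142.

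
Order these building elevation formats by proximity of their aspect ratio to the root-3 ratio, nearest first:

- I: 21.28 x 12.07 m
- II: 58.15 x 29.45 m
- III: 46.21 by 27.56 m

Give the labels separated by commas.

I, III, II

I: 21.28/12.07 ≈ 1.763 → |1.763 − 1.732| = 0.031
II: 58.15/29.45 ≈ 1.975 → |1.975 − 1.732| = 0.243
III: 46.21/27.56 ≈ 1.677 → |1.677 − 1.732| = 0.055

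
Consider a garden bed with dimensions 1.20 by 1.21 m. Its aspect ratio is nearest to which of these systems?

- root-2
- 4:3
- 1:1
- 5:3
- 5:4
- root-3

1:1

1.21/1.20 ≈ 1.008. Nearest candidates are 1:1 (1.000, off by 0.008) and 5:4 (1.250, off by 0.242).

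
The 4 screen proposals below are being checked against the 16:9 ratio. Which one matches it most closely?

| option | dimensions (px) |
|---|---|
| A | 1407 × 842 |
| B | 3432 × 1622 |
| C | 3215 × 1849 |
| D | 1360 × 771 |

D

Target 16:9 ≈ 1.778.
A: 1.671 (Δ0.107)  B: 2.116 (Δ0.338)  C: 1.739 (Δ0.039)  D: 1.764 (Δ0.014)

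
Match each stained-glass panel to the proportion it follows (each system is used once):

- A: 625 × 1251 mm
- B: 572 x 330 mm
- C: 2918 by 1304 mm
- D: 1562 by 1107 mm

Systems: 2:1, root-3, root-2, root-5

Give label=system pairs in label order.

A=2:1, B=root-3, C=root-5, D=root-2

Ratios: A ≈ 2.002; B ≈ 1.733; C ≈ 2.238; D ≈ 1.411.
Targets: 2:1 ≈ 2.000; root-3 ≈ 1.732; root-2 ≈ 1.414; root-5 ≈ 2.236.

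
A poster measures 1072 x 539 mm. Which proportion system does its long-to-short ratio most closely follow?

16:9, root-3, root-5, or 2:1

Ratio = 1072 / 539 ≈ 1.989.
Distances: 16:9 1.778 (Δ 0.211); root-3 1.732 (Δ 0.257); root-5 2.236 (Δ 0.247); 2:1 2.000 (Δ 0.011).

2:1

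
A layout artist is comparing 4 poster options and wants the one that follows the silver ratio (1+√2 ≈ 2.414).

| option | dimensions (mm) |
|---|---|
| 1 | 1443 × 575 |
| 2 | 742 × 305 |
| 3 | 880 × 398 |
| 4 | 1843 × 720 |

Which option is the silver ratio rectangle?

Target silver ratio ≈ 2.414.
1: 2.510 (Δ0.096)  2: 2.433 (Δ0.019)  3: 2.211 (Δ0.203)  4: 2.560 (Δ0.146)

2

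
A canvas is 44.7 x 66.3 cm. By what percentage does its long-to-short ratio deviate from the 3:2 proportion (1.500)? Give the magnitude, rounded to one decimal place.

1.1%

Ratio = 66.3 / 44.7 ≈ 1.4832.
Ideal 3:2 = 1.5000. |1.4832 − 1.5000| / 1.5000 ≈ 1.12% → 1.1%.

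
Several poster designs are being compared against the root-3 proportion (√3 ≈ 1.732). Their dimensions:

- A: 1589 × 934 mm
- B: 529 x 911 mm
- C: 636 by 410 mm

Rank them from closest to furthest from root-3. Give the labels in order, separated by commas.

Ratios: A = 1589 / 934 ≈ 1.701; B = 911 / 529 ≈ 1.722; C = 636 / 410 ≈ 1.551.
|Δ from 1.732|: A 0.031; B 0.010; C 0.181.

B, A, C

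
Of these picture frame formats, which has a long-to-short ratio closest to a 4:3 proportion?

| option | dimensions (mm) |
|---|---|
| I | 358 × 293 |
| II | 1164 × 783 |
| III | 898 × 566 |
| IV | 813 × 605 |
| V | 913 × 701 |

Target 4:3 ≈ 1.333.
I: 1.222 (Δ0.111)  II: 1.487 (Δ0.154)  III: 1.587 (Δ0.254)  IV: 1.344 (Δ0.011)  V: 1.302 (Δ0.031)

IV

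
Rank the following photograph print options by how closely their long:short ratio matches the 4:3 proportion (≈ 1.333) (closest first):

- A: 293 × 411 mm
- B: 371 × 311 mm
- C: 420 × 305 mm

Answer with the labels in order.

A: 411/293 ≈ 1.403 → |1.403 − 1.333| = 0.070
B: 371/311 ≈ 1.193 → |1.193 − 1.333| = 0.140
C: 420/305 ≈ 1.377 → |1.377 − 1.333| = 0.044

C, A, B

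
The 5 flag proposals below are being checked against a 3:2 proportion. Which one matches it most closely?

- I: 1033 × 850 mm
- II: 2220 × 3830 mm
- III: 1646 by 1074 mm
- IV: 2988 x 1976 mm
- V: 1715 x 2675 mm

Target 3:2 ≈ 1.500.
I: 1.215 (Δ0.285)  II: 1.725 (Δ0.225)  III: 1.533 (Δ0.033)  IV: 1.512 (Δ0.012)  V: 1.560 (Δ0.060)

IV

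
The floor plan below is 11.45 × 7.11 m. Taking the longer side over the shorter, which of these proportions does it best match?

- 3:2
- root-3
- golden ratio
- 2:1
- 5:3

golden ratio

11.45/7.11 ≈ 1.610. Nearest candidates are golden ratio (1.618, off by 0.008) and 5:3 (1.667, off by 0.057).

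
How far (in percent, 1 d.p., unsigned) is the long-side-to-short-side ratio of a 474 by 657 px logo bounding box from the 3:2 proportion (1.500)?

7.6%

Ratio = 657 / 474 ≈ 1.3861.
Ideal 3:2 = 1.5000. |1.3861 − 1.5000| / 1.5000 ≈ 7.59% → 7.6%.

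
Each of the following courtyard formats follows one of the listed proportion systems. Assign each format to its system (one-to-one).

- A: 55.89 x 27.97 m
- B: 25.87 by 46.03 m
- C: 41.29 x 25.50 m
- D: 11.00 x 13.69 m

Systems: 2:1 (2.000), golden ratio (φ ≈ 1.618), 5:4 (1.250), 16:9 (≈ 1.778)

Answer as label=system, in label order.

A=2:1, B=16:9, C=golden ratio, D=5:4

A = 55.89/27.97 ≈ 1.998 → 2:1 (2.000)
B = 46.03/25.87 ≈ 1.779 → 16:9 (1.778)
C = 41.29/25.50 ≈ 1.619 → golden ratio (1.618)
D = 13.69/11.00 ≈ 1.245 → 5:4 (1.250)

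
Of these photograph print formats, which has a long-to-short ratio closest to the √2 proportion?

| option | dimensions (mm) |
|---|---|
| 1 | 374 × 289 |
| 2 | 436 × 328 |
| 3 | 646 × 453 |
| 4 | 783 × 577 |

3

Ratios (long/short): 1 ≈ 1.294; 2 ≈ 1.329; 3 ≈ 1.426; 4 ≈ 1.357.
root-2 ≈ 1.414; option 3 is nearest (Δ 0.012).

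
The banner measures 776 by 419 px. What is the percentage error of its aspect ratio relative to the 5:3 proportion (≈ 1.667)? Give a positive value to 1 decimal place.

Ratio = 776 / 419 ≈ 1.8520.
Ideal 5:3 ≈ 1.6667. |1.8520 − 1.6667| / 1.6667 ≈ 11.12% → 11.1%.

11.1%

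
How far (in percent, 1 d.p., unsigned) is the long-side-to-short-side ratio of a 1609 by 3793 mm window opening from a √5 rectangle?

5.4%

Ratio = 3793 / 1609 ≈ 2.3574.
Ideal root-5 ≈ 2.2361. |2.3574 − 2.2361| / 2.2361 ≈ 5.42% → 5.4%.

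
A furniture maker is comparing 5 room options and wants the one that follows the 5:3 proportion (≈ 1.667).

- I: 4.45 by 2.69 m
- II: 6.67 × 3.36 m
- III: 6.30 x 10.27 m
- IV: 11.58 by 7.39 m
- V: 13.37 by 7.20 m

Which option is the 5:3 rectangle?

Target 5:3 ≈ 1.667.
I: 1.654 (Δ0.013)  II: 1.985 (Δ0.318)  III: 1.630 (Δ0.037)  IV: 1.567 (Δ0.100)  V: 1.857 (Δ0.190)

I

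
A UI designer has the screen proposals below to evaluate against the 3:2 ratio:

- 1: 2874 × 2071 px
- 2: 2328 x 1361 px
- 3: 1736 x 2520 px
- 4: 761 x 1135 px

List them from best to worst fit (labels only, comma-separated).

1: 2874/2071 ≈ 1.388 → |1.388 − 1.500| = 0.112
2: 2328/1361 ≈ 1.711 → |1.711 − 1.500| = 0.211
3: 2520/1736 ≈ 1.452 → |1.452 − 1.500| = 0.048
4: 1135/761 ≈ 1.491 → |1.491 − 1.500| = 0.009

4, 3, 1, 2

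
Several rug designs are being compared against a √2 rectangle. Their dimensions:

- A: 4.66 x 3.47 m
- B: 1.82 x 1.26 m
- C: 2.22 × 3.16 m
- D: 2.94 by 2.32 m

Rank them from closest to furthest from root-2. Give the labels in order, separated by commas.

C, B, A, D

A: 4.66/3.47 ≈ 1.343 → |1.343 − 1.414| = 0.071
B: 1.82/1.26 ≈ 1.444 → |1.444 − 1.414| = 0.030
C: 3.16/2.22 ≈ 1.423 → |1.423 − 1.414| = 0.009
D: 2.94/2.32 ≈ 1.267 → |1.267 − 1.414| = 0.147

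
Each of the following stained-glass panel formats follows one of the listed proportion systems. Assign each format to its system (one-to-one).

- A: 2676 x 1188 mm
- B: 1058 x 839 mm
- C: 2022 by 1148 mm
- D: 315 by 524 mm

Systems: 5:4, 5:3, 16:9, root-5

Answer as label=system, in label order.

A = 2676/1188 ≈ 2.253 → root-5 (2.236)
B = 1058/839 ≈ 1.261 → 5:4 (1.250)
C = 2022/1148 ≈ 1.761 → 16:9 (1.778)
D = 524/315 ≈ 1.663 → 5:3 (1.667)

A=root-5, B=5:4, C=16:9, D=5:3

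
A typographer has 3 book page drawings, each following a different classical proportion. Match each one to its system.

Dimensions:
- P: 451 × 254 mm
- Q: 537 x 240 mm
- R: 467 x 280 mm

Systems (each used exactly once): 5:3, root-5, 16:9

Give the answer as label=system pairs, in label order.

P = 451/254 ≈ 1.776 → 16:9 (1.778)
Q = 537/240 ≈ 2.237 → root-5 (2.236)
R = 467/280 ≈ 1.668 → 5:3 (1.667)

P=16:9, Q=root-5, R=5:3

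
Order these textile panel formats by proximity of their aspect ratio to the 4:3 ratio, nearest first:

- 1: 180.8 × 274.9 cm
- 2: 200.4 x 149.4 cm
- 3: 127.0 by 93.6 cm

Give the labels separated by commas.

2, 3, 1

1: 274.9/180.8 ≈ 1.520 → |1.520 − 1.333| = 0.187
2: 200.4/149.4 ≈ 1.341 → |1.341 − 1.333| = 0.008
3: 127.0/93.6 ≈ 1.357 → |1.357 − 1.333| = 0.024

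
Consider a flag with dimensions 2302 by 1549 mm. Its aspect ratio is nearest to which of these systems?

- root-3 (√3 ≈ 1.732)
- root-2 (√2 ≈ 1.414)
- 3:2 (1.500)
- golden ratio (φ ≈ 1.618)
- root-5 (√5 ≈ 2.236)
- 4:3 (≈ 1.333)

2302/1549 ≈ 1.486. Nearest candidates are 3:2 (1.500, off by 0.014) and root-2 (1.414, off by 0.072).

3:2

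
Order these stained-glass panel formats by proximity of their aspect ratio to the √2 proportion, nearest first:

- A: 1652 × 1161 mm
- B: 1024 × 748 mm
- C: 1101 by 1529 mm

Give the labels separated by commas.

Ratios: A = 1652 / 1161 ≈ 1.423; B = 1024 / 748 ≈ 1.369; C = 1529 / 1101 ≈ 1.389.
|Δ from 1.414|: A 0.009; B 0.045; C 0.025.

A, C, B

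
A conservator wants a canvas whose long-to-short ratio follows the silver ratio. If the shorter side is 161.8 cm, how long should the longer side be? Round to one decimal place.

silver ratio ≈ 2.41421.
Longer side = 161.8 × 2.41421 ≈ 390.619 → 390.6 cm.

390.6 cm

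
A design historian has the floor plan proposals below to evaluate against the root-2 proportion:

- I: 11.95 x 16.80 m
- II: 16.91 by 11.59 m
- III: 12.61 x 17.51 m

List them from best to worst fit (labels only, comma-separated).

I, III, II

I: 16.80/11.95 ≈ 1.406 → |1.406 − 1.414| = 0.008
II: 16.91/11.59 ≈ 1.459 → |1.459 − 1.414| = 0.045
III: 17.51/12.61 ≈ 1.389 → |1.389 − 1.414| = 0.025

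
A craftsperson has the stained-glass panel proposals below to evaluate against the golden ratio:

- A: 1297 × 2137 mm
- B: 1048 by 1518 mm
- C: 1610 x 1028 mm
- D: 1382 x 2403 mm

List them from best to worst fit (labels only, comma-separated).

A, C, D, B

A: 2137/1297 ≈ 1.648 → |1.648 − 1.618| = 0.030
B: 1518/1048 ≈ 1.448 → |1.448 − 1.618| = 0.170
C: 1610/1028 ≈ 1.566 → |1.566 − 1.618| = 0.052
D: 2403/1382 ≈ 1.739 → |1.739 − 1.618| = 0.121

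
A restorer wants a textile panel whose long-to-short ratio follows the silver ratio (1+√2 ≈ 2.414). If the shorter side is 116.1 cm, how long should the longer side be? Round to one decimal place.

silver ratio ≈ 2.41421.
Longer side = 116.1 × 2.41421 ≈ 280.290 → 280.3 cm.

280.3 cm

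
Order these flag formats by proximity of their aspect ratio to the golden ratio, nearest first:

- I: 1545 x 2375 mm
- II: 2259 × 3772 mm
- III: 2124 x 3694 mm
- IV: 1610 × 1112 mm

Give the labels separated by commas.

I: 2375/1545 ≈ 1.537 → |1.537 − 1.618| = 0.081
II: 3772/2259 ≈ 1.670 → |1.670 − 1.618| = 0.052
III: 3694/2124 ≈ 1.739 → |1.739 − 1.618| = 0.121
IV: 1610/1112 ≈ 1.448 → |1.448 − 1.618| = 0.170

II, I, III, IV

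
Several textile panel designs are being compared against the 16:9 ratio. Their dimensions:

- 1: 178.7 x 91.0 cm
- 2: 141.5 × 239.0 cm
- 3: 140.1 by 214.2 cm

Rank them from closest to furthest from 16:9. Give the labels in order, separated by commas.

2, 1, 3

1: 178.7/91.0 ≈ 1.964 → |1.964 − 1.778| = 0.186
2: 239.0/141.5 ≈ 1.689 → |1.689 − 1.778| = 0.089
3: 214.2/140.1 ≈ 1.529 → |1.529 − 1.778| = 0.249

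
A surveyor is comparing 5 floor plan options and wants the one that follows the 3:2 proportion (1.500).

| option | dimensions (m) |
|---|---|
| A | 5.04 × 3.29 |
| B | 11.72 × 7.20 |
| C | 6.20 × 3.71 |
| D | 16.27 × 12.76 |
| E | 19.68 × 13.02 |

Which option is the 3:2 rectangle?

E

Ratios (long/short): A ≈ 1.532; B ≈ 1.628; C ≈ 1.671; D ≈ 1.275; E ≈ 1.512.
3:2 ≈ 1.500; option E is nearest (Δ 0.012).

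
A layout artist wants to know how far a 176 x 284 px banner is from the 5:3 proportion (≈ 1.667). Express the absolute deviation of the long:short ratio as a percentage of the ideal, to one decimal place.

3.2%

Ratio = 284 / 176 ≈ 1.6136.
Ideal 5:3 ≈ 1.6667. |1.6136 − 1.6667| / 1.6667 ≈ 3.19% → 3.2%.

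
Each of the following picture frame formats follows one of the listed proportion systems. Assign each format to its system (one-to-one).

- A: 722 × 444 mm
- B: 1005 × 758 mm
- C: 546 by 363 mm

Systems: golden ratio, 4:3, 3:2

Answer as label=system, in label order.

A = 722/444 ≈ 1.626 → golden ratio (1.618)
B = 1005/758 ≈ 1.326 → 4:3 (1.333)
C = 546/363 ≈ 1.504 → 3:2 (1.500)

A=golden ratio, B=4:3, C=3:2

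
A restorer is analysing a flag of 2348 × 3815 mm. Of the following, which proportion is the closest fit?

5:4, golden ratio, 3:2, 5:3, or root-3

golden ratio

Ratio = 3815 / 2348 ≈ 1.625.
Distances: 5:4 1.250 (Δ 0.375); golden ratio 1.618 (Δ 0.007); 3:2 1.500 (Δ 0.125); 5:3 1.667 (Δ 0.042); root-3 1.732 (Δ 0.107).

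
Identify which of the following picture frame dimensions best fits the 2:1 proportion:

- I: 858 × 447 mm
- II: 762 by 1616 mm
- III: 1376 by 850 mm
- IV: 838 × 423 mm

Target 2:1 ≈ 2.000.
I: 1.919 (Δ0.081)  II: 2.121 (Δ0.121)  III: 1.619 (Δ0.381)  IV: 1.981 (Δ0.019)

IV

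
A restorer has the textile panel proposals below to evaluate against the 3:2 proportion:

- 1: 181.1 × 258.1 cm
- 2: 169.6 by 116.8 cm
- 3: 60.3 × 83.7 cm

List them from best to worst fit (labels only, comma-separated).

Ratios: 1 = 258.1 / 181.1 ≈ 1.425; 2 = 169.6 / 116.8 ≈ 1.452; 3 = 83.7 / 60.3 ≈ 1.388.
|Δ from 1.500|: 1 0.075; 2 0.048; 3 0.112.

2, 1, 3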